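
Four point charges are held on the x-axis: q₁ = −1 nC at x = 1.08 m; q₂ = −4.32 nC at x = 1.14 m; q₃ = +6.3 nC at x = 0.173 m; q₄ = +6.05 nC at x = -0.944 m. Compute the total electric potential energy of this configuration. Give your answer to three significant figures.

4.99×10⁻⁷ J

The work to assemble the configuration equals its total potential energy, U = Σ kqᵢqⱼ/rᵢⱼ over all pairs.
Pair separations: r₁₂ = 0.0600 m, r₁₃ = 0.907 m, r₁₄ = 2.02 m, r₂₃ = 0.967 m, r₂₄ = 2.08 m, r₃₄ = 1.12 m.
Summing all 6 pair terms gives U = 4.99×10⁻⁷ J.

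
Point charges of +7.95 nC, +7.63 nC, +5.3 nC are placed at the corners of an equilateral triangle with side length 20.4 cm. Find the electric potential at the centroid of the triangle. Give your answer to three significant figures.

1590 V

The total potential is the scalar sum of each charge's contribution, V = Σ kqᵢ/rᵢ.
The distance from each vertex to the centroid is a/√3 = 0.118 m.
V = k[(7.95×10⁻⁹)/(0.118) + (7.63×10⁻⁹)/(0.118) + (5.30×10⁻⁹)/(0.118)] = 1590 V.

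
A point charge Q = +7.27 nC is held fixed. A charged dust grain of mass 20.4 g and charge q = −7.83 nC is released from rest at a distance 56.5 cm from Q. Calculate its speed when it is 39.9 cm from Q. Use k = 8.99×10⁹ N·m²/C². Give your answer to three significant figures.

Only the electrostatic force acts, so mechanical energy is conserved: ½mv² = U₁ − U₂ = kQq(1/r₁ − 1/r₂).
U₁ − U₂ = (8.99×10⁹ N·m²/C²)(7.27×10⁻⁹ C)(-7.83×10⁻⁹ C)(1/0.565 − 1/0.399) = 3.77×10⁻⁷ J.
v = √(2·3.77×10⁻⁷/0.0204) = 6.08×10⁻³ m/s.

6.08×10⁻³ m/s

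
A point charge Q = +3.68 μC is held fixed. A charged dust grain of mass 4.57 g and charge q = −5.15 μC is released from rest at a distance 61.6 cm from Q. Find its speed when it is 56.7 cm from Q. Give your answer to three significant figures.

3.23 m/s

Only the electrostatic force acts, so mechanical energy is conserved: ½mv² = U₁ − U₂ = kQq(1/r₁ − 1/r₂).
U₁ − U₂ = (8.99×10⁹ N·m²/C²)(3.68×10⁻⁶ C)(-5.15×10⁻⁶ C)(1/0.616 − 1/0.567) = 0.0239 J.
v = √(2·0.0239/4.57×10⁻³) = 3.23 m/s.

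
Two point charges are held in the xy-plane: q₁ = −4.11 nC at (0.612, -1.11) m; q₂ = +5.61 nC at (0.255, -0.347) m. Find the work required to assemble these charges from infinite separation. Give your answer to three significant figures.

The work to assemble the configuration equals its total potential energy, U = Σ kqᵢqⱼ/rᵢⱼ over all pairs.
Pair separations: r₁₂ = 0.842 m.
U = (-2.46×10⁻⁷) = -2.46×10⁻⁷ J.

-2.46×10⁻⁷ J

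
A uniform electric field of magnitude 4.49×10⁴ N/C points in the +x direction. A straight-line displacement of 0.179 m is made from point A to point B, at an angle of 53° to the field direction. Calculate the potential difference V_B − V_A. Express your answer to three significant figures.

-4840 V

Only the component of displacement along E changes the potential: ΔV = −E·d·cosθ.
ΔV = −(4.49×10⁴ V/m)(0.179 m)cos53° = -4840 V.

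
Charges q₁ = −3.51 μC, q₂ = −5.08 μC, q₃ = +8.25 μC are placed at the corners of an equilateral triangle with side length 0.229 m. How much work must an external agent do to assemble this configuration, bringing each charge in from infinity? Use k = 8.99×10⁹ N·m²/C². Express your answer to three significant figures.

The work to assemble the configuration equals its total potential energy, U = Σ kqᵢqⱼ/rᵢⱼ over all pairs.
All three pair separations equal the side length, 0.229 m.
U = (0.700) + (-1.14) + (-1.65) = -2.08 J.

-2.08 J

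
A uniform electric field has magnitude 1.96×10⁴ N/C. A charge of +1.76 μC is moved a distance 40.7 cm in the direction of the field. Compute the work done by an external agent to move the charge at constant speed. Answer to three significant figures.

The potential change for a displacement 40.7 cm in the direction of the field is ΔV = −Ed = -7980 V.
W_ext = qΔV = -0.0140 J.

-0.0140 J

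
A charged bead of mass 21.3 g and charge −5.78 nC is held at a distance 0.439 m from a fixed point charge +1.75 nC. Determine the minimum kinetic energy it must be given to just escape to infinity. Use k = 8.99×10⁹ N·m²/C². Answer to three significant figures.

To just escape, total mechanical energy must reach zero at infinity: ½mv²_min + U = 0, so ½mv²_min = −U = |kQq|/r.
|U| = |kQq|/r = (8.99×10⁹ N·m²/C²)(1.75×10⁻⁹)(5.78×10⁻⁹)/(0.439) = 2.07×10⁻⁷ J.

2.07×10⁻⁷ J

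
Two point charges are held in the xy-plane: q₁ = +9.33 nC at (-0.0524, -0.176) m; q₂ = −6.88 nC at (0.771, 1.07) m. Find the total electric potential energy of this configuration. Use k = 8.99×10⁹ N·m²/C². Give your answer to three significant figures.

The assembly work is the sum of pairwise potential energies, U = Σ_{i<j} kqᵢqⱼ/rᵢⱼ.
Pair separations: r₁₂ = 1.49 m.
U = (-3.86×10⁻⁷) = -3.86×10⁻⁷ J.

-3.86×10⁻⁷ J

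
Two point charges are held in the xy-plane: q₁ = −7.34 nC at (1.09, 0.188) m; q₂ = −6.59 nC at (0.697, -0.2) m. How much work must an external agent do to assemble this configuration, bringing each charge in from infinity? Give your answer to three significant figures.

The work to assemble the configuration equals its total potential energy, U = Σ kqᵢqⱼ/rᵢⱼ over all pairs.
Pair separations: r₁₂ = 0.552 m.
U = (7.87×10⁻⁷) = 7.87×10⁻⁷ J.

7.87×10⁻⁷ J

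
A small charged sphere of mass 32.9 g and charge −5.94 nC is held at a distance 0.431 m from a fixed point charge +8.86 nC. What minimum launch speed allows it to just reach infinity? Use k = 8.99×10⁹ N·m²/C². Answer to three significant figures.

To just escape, total mechanical energy must reach zero at infinity: ½mv²_min + U = 0, so ½mv²_min = −U = |kQq|/r.
|U| = |kQq|/r = (8.99×10⁹ N·m²/C²)(8.86×10⁻⁹)(5.94×10⁻⁹)/(0.431) = 1.10×10⁻⁶ J.
v_min = √(2|U|/m) = √(2·1.10×10⁻⁶/0.0329) = 8.17×10⁻³ m/s.

8.17×10⁻³ m/s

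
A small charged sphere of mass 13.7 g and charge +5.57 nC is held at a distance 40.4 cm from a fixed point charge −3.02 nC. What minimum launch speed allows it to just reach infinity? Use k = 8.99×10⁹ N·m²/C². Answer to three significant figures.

To just escape, total mechanical energy must reach zero at infinity: ½mv²_min + U = 0, so ½mv²_min = −U = |kQq|/r.
|U| = |kQq|/r = (8.99×10⁹ N·m²/C²)(3.02×10⁻⁹)(5.57×10⁻⁹)/(0.404) = 3.74×10⁻⁷ J.
v_min = √(2|U|/m) = √(2·3.74×10⁻⁷/0.0137) = 7.39×10⁻³ m/s.

7.39×10⁻³ m/s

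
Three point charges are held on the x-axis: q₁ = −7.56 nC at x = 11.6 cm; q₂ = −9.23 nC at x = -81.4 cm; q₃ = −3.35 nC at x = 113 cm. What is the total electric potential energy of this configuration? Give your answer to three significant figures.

The work to assemble the configuration equals its total potential energy, U = Σ kqᵢqⱼ/rᵢⱼ over all pairs.
Pair separations: r₁₂ = 0.930 m, r₁₃ = 1.01 m, r₂₃ = 1.94 m.
U = (6.75×10⁻⁷) + (2.25×10⁻⁷) + (1.43×10⁻⁷) = 1.04×10⁻⁶ J.

1.04×10⁻⁶ J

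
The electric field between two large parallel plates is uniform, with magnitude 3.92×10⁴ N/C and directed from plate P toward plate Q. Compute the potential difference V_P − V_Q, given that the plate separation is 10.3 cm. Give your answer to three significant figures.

In a uniform field, potential decreases in the direction of E: ΔV = −E·d for a displacement d parallel to E.
Going from Q to P is a displacement of 10.3 cm opposite to the field, so V_P − V_Q = +Ed = 4040 V.

4040 V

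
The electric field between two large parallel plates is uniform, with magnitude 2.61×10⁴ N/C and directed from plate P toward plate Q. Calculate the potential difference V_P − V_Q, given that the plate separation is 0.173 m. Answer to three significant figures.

In a uniform field, potential decreases in the direction of E: ΔV = −E·d for a displacement d parallel to E.
Going from Q to P is a displacement of 0.173 m opposite to the field, so V_P − V_Q = +Ed = 4520 V.

4520 V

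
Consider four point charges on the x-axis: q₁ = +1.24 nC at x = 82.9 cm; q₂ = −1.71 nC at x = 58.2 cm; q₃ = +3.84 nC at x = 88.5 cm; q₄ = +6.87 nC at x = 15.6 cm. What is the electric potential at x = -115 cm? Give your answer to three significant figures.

Electric potential is a scalar, so the contributions from each charge add algebraically: V = Σ kqᵢ/rᵢ.
Distances from the field point to each charge: r₁ = 1.98 m, r₂ = 1.73 m, r₃ = 2.04 m, r₄ = 1.31 m.
V = k[(1.24×10⁻⁹)/(1.98) + (-1.71×10⁻⁹)/(1.73) + (3.84×10⁻⁹)/(2.04) + (6.87×10⁻⁹)/(1.31)] = 61.0 V.

61.0 V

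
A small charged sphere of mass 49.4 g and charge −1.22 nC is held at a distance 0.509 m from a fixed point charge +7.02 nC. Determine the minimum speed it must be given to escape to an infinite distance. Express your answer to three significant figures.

To just escape, total mechanical energy must reach zero at infinity: ½mv²_min + U = 0, so ½mv²_min = −U = |kQq|/r.
|U| = |kQq|/r = (8.99×10⁹ N·m²/C²)(7.02×10⁻⁹)(1.22×10⁻⁹)/(0.509) = 1.51×10⁻⁷ J.
v_min = √(2|U|/m) = √(2·1.51×10⁻⁷/0.0494) = 2.47×10⁻³ m/s.

2.47×10⁻³ m/s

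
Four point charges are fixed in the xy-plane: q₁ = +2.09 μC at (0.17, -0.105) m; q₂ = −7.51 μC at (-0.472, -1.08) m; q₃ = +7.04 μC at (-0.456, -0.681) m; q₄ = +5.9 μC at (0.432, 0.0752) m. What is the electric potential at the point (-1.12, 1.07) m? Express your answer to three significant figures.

4.33×10⁴ V

Electric potential is a scalar, so the contributions from each charge add algebraically: V = Σ kqᵢ/rᵢ.
Distances from the field point to each charge: r₁ = 1.74 m, r₂ = 2.25 m, r₃ = 1.87 m, r₄ = 1.84 m.
V = k[(2.09×10⁻⁶)/(1.74) + (-7.51×10⁻⁶)/(2.25) + (7.04×10⁻⁶)/(1.87) + (5.90×10⁻⁶)/(1.84)] = 4.33×10⁴ V.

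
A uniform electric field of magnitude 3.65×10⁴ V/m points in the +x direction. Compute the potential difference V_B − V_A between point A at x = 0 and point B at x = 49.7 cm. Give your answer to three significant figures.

In a uniform field, potential decreases in the direction of E: V_B − V_A = −E·Δx.
V_B − V_A = −(3.65×10⁴ V/m)(0.497 m) = -1.81×10⁴ V.

-1.81×10⁴ V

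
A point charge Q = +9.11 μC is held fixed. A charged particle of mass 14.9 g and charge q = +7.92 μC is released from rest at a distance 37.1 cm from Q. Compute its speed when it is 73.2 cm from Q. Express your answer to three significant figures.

10.8 m/s

Only the electrostatic force acts, so mechanical energy is conserved: ½mv² = U₁ − U₂ = kQq(1/r₁ − 1/r₂).
U₁ − U₂ = (8.99×10⁹ N·m²/C²)(9.11×10⁻⁶ C)(7.92×10⁻⁶ C)(1/0.371 − 1/0.732) = 0.862 J.
v = √(2·0.862/0.0149) = 10.8 m/s.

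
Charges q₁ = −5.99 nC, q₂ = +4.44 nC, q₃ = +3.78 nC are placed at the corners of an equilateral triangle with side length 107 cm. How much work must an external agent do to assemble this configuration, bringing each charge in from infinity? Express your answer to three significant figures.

-2.73×10⁻⁷ J

The assembly work is the sum of pairwise potential energies, U = Σ_{i<j} kqᵢqⱼ/rᵢⱼ.
All three pair separations equal the side length, 1.07 m.
U = (-2.23×10⁻⁷) + (-1.90×10⁻⁷) + (1.41×10⁻⁷) = -2.73×10⁻⁷ J.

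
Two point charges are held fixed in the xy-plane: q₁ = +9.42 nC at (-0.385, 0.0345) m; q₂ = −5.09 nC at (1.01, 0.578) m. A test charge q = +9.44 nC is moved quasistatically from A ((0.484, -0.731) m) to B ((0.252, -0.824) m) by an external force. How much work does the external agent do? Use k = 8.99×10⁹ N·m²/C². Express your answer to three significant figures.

For quasistatic motion the external work equals the change in potential energy: W_ext = qΔV = q(V_B − V_A).
At A: distances to the source charges are 1.16 m, 1.41 m; V_A = Σ kqᵢ/rᵢ = 40.7 V.
At B: distances to the source charges are 1.07 m, 1.59 m; V_B = Σ kqᵢ/rᵢ = 50.5 V.
ΔV = V_B − V_A = 9.82 V.
W_ext = qΔV = (9.44×10⁻⁹ C)(9.82 V) = 9.27×10⁻⁸ J.

9.27×10⁻⁸ J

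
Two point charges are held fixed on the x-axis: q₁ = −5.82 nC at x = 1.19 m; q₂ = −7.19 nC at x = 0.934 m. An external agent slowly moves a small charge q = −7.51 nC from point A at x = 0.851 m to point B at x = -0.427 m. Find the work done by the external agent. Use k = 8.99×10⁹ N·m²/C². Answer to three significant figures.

For quasistatic motion the external work equals the change in potential energy: W_ext = qΔV = q(V_B − V_A).
At A: distances to the source charges are 0.339 m, 0.0830 m; V_A = Σ kqᵢ/rᵢ = -933 V.
At B: distances to the source charges are 1.62 m, 1.36 m; V_B = Σ kqᵢ/rᵢ = -79.9 V.
ΔV = V_B − V_A = 853 V.
W_ext = qΔV = (-7.51×10⁻⁹ C)(853 V) = -6.41×10⁻⁶ J.

-6.41×10⁻⁶ J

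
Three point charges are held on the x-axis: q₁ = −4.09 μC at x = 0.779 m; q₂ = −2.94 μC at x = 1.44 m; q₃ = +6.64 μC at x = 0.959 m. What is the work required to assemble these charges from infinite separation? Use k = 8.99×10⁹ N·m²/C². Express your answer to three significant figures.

-1.56 J

The assembly work is the sum of pairwise potential energies, U = Σ_{i<j} kqᵢqⱼ/rᵢⱼ.
Pair separations: r₁₂ = 0.661 m, r₁₃ = 0.180 m, r₂₃ = 0.481 m.
U = (0.164) + (-1.36) + (-0.365) = -1.56 J.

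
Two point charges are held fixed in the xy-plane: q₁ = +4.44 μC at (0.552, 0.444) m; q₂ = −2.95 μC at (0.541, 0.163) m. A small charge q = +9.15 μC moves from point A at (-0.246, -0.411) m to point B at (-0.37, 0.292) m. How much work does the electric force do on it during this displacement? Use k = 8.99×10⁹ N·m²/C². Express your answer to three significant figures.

-0.0639 J

The work done by the electric force is W_field = −ΔU = −q(V_B − V_A) = q(V_A − V_B).
At A: distances to the source charges are 1.17 m, 0.974 m; V_A = Σ kqᵢ/rᵢ = 6900 V.
At B: distances to the source charges are 0.934 m, 0.920 m; V_B = Σ kqᵢ/rᵢ = 1.39×10⁴ V.
ΔV = V_B − V_A = 6990 V.
W_field = −qΔV = −(9.15×10⁻⁶ C)(6990 V) = -0.0639 J.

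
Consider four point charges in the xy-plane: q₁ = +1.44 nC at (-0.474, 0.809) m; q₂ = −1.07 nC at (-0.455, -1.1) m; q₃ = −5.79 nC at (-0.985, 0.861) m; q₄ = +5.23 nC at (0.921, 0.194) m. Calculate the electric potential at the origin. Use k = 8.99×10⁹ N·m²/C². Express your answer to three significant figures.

15.9 V

Electric potential is a scalar, so the contributions from each charge add algebraically: V = Σ kqᵢ/rᵢ.
Distances from the field point to each charge: r₁ = 0.938 m, r₂ = 1.19 m, r₃ = 1.31 m, r₄ = 0.941 m.
V = k[(1.44×10⁻⁹)/(0.938) + (-1.07×10⁻⁹)/(1.19) + (-5.79×10⁻⁹)/(1.31) + (5.23×10⁻⁹)/(0.941)] = 15.9 V.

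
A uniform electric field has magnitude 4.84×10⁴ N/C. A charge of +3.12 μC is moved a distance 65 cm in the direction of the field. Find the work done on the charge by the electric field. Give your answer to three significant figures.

0.0982 J

The potential change for a displacement 65 cm in the direction of the field is ΔV = −Ed = -3.15×10⁴ V.
W_field = −qΔV = 0.0982 J.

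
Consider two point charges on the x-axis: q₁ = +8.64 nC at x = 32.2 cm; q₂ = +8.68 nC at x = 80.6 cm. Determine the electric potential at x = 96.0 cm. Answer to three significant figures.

628 V

The total potential is the scalar sum of each charge's contribution, V = Σ kqᵢ/rᵢ.
Distances from the field point to each charge: r₁ = 0.638 m, r₂ = 0.154 m.
V = k[(8.64×10⁻⁹)/(0.638) + (8.68×10⁻⁹)/(0.154)] = 628 V.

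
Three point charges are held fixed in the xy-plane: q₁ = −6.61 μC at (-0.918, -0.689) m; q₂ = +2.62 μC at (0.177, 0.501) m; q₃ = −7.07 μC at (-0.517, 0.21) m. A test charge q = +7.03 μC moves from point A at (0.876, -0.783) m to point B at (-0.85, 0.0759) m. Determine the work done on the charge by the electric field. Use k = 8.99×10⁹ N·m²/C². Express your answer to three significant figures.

1.26 J

The work done by the electric force is W_field = −ΔU = −q(V_B − V_A) = q(V_A − V_B).
At A: distances to the source charges are 1.80 m, 1.46 m, 1.71 m; V_A = Σ kqᵢ/rᵢ = -5.41×10⁴ V.
At B: distances to the source charges are 0.768 m, 1.11 m, 0.359 m; V_B = Σ kqᵢ/rᵢ = -2.33×10⁵ V.
ΔV = V_B − V_A = -1.79×10⁵ V.
W_field = −qΔV = −(7.03×10⁻⁶ C)(-1.79×10⁵ V) = 1.26 J.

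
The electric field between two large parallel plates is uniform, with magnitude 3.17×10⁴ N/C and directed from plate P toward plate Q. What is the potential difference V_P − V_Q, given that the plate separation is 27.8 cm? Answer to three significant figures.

8810 V

In a uniform field, potential decreases in the direction of E: ΔV = −E·d for a displacement d parallel to E.
Going from Q to P is a displacement of 27.8 cm opposite to the field, so V_P − V_Q = +Ed = 8810 V.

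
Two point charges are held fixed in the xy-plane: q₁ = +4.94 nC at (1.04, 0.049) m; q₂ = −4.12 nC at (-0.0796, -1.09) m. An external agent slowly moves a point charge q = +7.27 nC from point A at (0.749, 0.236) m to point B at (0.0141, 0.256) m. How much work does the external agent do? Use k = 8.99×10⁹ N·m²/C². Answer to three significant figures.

For quasistatic motion the external work equals the change in potential energy: W_ext = qΔV = q(V_B − V_A).
At A: distances to the source charges are 0.346 m, 1.56 m; V_A = Σ kqᵢ/rᵢ = 105 V.
At B: distances to the source charges are 1.05 m, 1.35 m; V_B = Σ kqᵢ/rᵢ = 15.0 V.
ΔV = V_B − V_A = -89.7 V.
W_ext = qΔV = (7.27×10⁻⁹ C)(-89.7 V) = -6.52×10⁻⁷ J.

-6.52×10⁻⁷ J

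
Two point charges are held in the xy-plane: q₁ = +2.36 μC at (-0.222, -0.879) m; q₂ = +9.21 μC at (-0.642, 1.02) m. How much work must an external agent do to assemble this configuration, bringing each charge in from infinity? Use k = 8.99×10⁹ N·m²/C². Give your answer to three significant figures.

The work to assemble the configuration equals its total potential energy, U = Σ kqᵢqⱼ/rᵢⱼ over all pairs.
Pair separations: r₁₂ = 1.94 m.
U = (0.100) = 0.100 J.

0.100 J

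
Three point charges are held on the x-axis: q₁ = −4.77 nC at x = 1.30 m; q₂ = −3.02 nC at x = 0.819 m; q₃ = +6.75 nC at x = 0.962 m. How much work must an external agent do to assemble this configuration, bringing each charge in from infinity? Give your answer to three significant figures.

-1.87×10⁻⁶ J

The work to assemble the configuration equals its total potential energy, U = Σ kqᵢqⱼ/rᵢⱼ over all pairs.
Pair separations: r₁₂ = 0.481 m, r₁₃ = 0.338 m, r₂₃ = 0.143 m.
U = (2.69×10⁻⁷) + (-8.56×10⁻⁷) + (-1.28×10⁻⁶) = -1.87×10⁻⁶ J.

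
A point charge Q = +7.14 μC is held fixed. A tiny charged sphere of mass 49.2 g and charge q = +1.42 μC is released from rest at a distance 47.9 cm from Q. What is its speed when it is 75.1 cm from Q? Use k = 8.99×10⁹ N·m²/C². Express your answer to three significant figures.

1.67 m/s

Only the electrostatic force acts, so mechanical energy is conserved: ½mv² = U₁ − U₂ = kQq(1/r₁ − 1/r₂).
U₁ − U₂ = (8.99×10⁹ N·m²/C²)(7.14×10⁻⁶ C)(1.42×10⁻⁶ C)(1/0.479 − 1/0.751) = 0.0689 J.
v = √(2·0.0689/0.0492) = 1.67 m/s.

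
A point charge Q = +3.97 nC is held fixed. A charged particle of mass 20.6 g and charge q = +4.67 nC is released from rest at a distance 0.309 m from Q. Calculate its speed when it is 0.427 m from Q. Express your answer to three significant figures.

Only the electrostatic force acts, so mechanical energy is conserved: ½mv² = U₁ − U₂ = kQq(1/r₁ − 1/r₂).
U₁ − U₂ = (8.99×10⁹ N·m²/C²)(3.97×10⁻⁹ C)(4.67×10⁻⁹ C)(1/0.309 − 1/0.427) = 1.49×10⁻⁷ J.
v = √(2·1.49×10⁻⁷/0.0206) = 3.80×10⁻³ m/s.

3.80×10⁻³ m/s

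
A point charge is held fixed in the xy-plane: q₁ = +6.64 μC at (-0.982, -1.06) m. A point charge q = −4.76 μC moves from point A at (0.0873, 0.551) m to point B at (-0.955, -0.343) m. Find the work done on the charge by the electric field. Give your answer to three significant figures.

0.249 J

The work done by the electric force is W_field = −ΔU = −q(V_B − V_A) = q(V_A − V_B).
At A: distance to the source charge is 1.93 m; V_A = kq₁/r = 3.09×10⁴ V.
At B: distance to the source charge is 0.718 m; V_B = kq₁/r = 8.32×10⁴ V.
ΔV = V_B − V_A = 5.23×10⁴ V.
W_field = −qΔV = −(-4.76×10⁻⁶ C)(5.23×10⁴ V) = 0.249 J.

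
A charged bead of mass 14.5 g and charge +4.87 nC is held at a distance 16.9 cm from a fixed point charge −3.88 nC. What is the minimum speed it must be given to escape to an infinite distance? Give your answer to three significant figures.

0.0118 m/s

To just escape, total mechanical energy must reach zero at infinity: ½mv²_min + U = 0, so ½mv²_min = −U = |kQq|/r.
|U| = |kQq|/r = (8.99×10⁹ N·m²/C²)(3.88×10⁻⁹)(4.87×10⁻⁹)/(0.169) = 1.01×10⁻⁶ J.
v_min = √(2|U|/m) = √(2·1.01×10⁻⁶/0.0145) = 0.0118 m/s.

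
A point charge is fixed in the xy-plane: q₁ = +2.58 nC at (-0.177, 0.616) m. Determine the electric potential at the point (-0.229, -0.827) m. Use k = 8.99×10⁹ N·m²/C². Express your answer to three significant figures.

16.1 V

The total potential is the scalar sum of each charge's contribution, V = Σ kqᵢ/rᵢ.
Distances from the field point to each charge: r₁ = 1.44 m.
V = k[(2.58×10⁻⁹)/(1.44)] = 16.1 V.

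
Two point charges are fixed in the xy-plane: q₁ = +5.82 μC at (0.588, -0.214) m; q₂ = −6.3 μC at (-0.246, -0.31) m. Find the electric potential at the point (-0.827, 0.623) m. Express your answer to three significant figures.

The total potential is the scalar sum of each charge's contribution, V = Σ kqᵢ/rᵢ.
Distances from the field point to each charge: r₁ = 1.64 m, r₂ = 1.10 m.
V = k[(5.82×10⁻⁶)/(1.64) + (-6.30×10⁻⁶)/(1.10)] = -1.97×10⁴ V.

-1.97×10⁴ V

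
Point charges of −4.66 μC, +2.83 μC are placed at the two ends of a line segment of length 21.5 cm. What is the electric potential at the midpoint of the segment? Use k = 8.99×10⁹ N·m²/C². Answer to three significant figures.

-1.53×10⁵ V

Electric potential is a scalar, so the contributions from each charge add algebraically: V = Σ kqᵢ/rᵢ.
Each charge is 0.107 m from the midpoint.
V = k[(-4.66×10⁻⁶)/(0.107) + (2.83×10⁻⁶)/(0.107)] = -1.53×10⁵ V.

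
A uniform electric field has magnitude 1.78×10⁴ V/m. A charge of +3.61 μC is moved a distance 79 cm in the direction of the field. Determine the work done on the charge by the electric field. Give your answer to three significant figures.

The potential change for a displacement 79 cm in the direction of the field is ΔV = −Ed = -1.41×10⁴ V.
W_field = −qΔV = 0.0508 J.

0.0508 J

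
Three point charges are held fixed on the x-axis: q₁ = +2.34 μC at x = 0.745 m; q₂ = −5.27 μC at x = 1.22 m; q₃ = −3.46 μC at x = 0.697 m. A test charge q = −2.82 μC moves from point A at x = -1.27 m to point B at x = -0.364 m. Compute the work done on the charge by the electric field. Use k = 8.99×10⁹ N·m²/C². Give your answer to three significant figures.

-0.0447 J

The work done by the electric force is W_field = −ΔU = −q(V_B − V_A) = q(V_A − V_B).
At A: distances to the source charges are 2.02 m, 2.49 m, 1.97 m; V_A = Σ kqᵢ/rᵢ = -2.44×10⁴ V.
At B: distances to the source charges are 1.11 m, 1.58 m, 1.06 m; V_B = Σ kqᵢ/rᵢ = -4.03×10⁴ V.
ΔV = V_B − V_A = -1.59×10⁴ V.
W_field = −qΔV = −(-2.82×10⁻⁶ C)(-1.59×10⁴ V) = -0.0447 J.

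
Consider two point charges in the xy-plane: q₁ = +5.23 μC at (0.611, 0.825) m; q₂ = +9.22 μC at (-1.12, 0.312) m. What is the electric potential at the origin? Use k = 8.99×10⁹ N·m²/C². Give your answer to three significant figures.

The total potential is the scalar sum of each charge's contribution, V = Σ kqᵢ/rᵢ.
Distances from the field point to each charge: r₁ = 1.03 m, r₂ = 1.16 m.
V = k[(5.23×10⁻⁶)/(1.03) + (9.22×10⁻⁶)/(1.16)] = 1.17×10⁵ V.

1.17×10⁵ V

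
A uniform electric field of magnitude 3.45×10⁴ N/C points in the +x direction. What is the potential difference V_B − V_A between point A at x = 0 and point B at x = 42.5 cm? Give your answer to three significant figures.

In a uniform field, potential decreases in the direction of E: V_B − V_A = −E·Δx.
V_B − V_A = −(3.45×10⁴ V/m)(0.425 m) = -1.47×10⁴ V.

-1.47×10⁴ V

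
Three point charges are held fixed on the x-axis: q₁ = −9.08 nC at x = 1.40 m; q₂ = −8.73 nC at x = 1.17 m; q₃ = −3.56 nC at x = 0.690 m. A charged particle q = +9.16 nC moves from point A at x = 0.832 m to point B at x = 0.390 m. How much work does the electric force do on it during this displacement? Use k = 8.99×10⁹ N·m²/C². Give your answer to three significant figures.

The work done by the electric force is W_field = −ΔU = −q(V_B − V_A) = q(V_A − V_B).
At A: distances to the source charges are 0.568 m, 0.338 m, 0.142 m; V_A = Σ kqᵢ/rᵢ = -601 V.
At B: distances to the source charges are 1.01 m, 0.780 m, 0.300 m; V_B = Σ kqᵢ/rᵢ = -288 V.
ΔV = V_B − V_A = 313 V.
W_field = −qΔV = −(9.16×10⁻⁹ C)(313 V) = -2.87×10⁻⁶ J.

-2.87×10⁻⁶ J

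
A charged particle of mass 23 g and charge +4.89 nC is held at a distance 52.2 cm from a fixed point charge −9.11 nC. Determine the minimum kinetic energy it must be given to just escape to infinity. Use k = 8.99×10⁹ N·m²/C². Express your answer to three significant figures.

7.67×10⁻⁷ J

To just escape, total mechanical energy must reach zero at infinity: ½mv²_min + U = 0, so ½mv²_min = −U = |kQq|/r.
|U| = |kQq|/r = (8.99×10⁹ N·m²/C²)(9.11×10⁻⁹)(4.89×10⁻⁹)/(0.522) = 7.67×10⁻⁷ J.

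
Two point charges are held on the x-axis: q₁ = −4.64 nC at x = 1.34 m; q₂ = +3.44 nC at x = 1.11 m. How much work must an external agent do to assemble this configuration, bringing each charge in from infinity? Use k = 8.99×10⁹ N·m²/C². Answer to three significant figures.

-6.24×10⁻⁷ J

The assembly work is the sum of pairwise potential energies, U = Σ_{i<j} kqᵢqⱼ/rᵢⱼ.
Pair separations: r₁₂ = 0.230 m.
U = (-6.24×10⁻⁷) = -6.24×10⁻⁷ J.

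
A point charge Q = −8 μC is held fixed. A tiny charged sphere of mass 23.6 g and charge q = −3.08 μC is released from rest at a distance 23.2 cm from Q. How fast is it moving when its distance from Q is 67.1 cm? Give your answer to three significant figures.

Only the electrostatic force acts, so mechanical energy is conserved: ½mv² = U₁ − U₂ = kQq(1/r₁ − 1/r₂).
U₁ − U₂ = (8.99×10⁹ N·m²/C²)(-8.00×10⁻⁶ C)(-3.08×10⁻⁶ C)(1/0.232 − 1/0.671) = 0.625 J.
v = √(2·0.625/0.0236) = 7.28 m/s.

7.28 m/s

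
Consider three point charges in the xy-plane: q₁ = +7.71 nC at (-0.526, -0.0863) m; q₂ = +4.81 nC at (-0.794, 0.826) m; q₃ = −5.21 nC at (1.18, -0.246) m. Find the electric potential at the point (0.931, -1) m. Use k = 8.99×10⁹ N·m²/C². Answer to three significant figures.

Electric potential is a scalar, so the contributions from each charge add algebraically: V = Σ kqᵢ/rᵢ.
Distances from the field point to each charge: r₁ = 1.72 m, r₂ = 2.51 m, r₃ = 0.794 m.
V = k[(7.71×10⁻⁹)/(1.72) + (4.81×10⁻⁹)/(2.51) + (-5.21×10⁻⁹)/(0.794)] = -1.47 V.

-1.47 V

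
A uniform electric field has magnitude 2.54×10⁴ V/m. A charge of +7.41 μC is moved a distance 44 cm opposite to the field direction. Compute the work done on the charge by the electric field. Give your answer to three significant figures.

-0.0828 J

The potential change for a displacement 44 cm opposite to the field direction is ΔV = +Ed = 1.12×10⁴ V.
W_field = −qΔV = -0.0828 J.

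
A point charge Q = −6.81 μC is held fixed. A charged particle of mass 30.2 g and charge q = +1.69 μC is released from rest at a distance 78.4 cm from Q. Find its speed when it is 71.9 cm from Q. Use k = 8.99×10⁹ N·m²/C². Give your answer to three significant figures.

Only the electrostatic force acts, so mechanical energy is conserved: ½mv² = U₁ − U₂ = kQq(1/r₁ − 1/r₂).
U₁ − U₂ = (8.99×10⁹ N·m²/C²)(-6.81×10⁻⁶ C)(1.69×10⁻⁶ C)(1/0.784 − 1/0.719) = 0.0119 J.
v = √(2·0.0119/0.0302) = 0.889 m/s.

0.889 m/s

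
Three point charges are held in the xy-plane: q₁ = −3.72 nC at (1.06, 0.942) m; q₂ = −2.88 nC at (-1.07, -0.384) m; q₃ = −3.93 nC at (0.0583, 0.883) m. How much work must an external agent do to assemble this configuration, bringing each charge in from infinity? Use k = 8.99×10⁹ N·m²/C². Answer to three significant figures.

2.29×10⁻⁷ J

The work to assemble the configuration equals its total potential energy, U = Σ kqᵢqⱼ/rᵢⱼ over all pairs.
Pair separations: r₁₂ = 2.51 m, r₁₃ = 1.00 m, r₂₃ = 1.70 m.
U = (3.84×10⁻⁸) + (1.31×10⁻⁷) + (6.00×10⁻⁸) = 2.29×10⁻⁷ J.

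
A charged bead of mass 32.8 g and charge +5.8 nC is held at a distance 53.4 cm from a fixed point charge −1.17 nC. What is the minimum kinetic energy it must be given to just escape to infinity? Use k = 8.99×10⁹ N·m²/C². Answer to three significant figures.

1.14×10⁻⁷ J

To just escape, total mechanical energy must reach zero at infinity: ½mv²_min + U = 0, so ½mv²_min = −U = |kQq|/r.
|U| = |kQq|/r = (8.99×10⁹ N·m²/C²)(1.17×10⁻⁹)(5.80×10⁻⁹)/(0.534) = 1.14×10⁻⁷ J.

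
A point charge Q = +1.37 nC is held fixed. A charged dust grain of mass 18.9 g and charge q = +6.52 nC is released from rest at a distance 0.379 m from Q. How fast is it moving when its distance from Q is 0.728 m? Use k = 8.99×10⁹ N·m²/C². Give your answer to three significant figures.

3.28×10⁻³ m/s

Only the electrostatic force acts, so mechanical energy is conserved: ½mv² = U₁ − U₂ = kQq(1/r₁ − 1/r₂).
U₁ − U₂ = (8.99×10⁹ N·m²/C²)(1.37×10⁻⁹ C)(6.52×10⁻⁹ C)(1/0.379 − 1/0.728) = 1.02×10⁻⁷ J.
v = √(2·1.02×10⁻⁷/0.0189) = 3.28×10⁻³ m/s.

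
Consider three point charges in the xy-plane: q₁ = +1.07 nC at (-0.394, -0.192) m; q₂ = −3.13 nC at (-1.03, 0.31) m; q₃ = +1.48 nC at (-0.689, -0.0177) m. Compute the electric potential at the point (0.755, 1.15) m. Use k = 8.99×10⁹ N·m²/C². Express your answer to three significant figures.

The total potential is the scalar sum of each charge's contribution, V = Σ kqᵢ/rᵢ.
Distances from the field point to each charge: r₁ = 1.77 m, r₂ = 1.97 m, r₃ = 1.86 m.
V = k[(1.07×10⁻⁹)/(1.77) + (-3.13×10⁻⁹)/(1.97) + (1.48×10⁻⁹)/(1.86)] = -1.65 V.

-1.65 V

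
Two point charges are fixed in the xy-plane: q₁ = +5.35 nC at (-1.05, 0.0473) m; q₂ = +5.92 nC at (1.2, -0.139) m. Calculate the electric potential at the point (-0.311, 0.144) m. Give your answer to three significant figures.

Electric potential is a scalar, so the contributions from each charge add algebraically: V = Σ kqᵢ/rᵢ.
Distances from the field point to each charge: r₁ = 0.745 m, r₂ = 1.54 m.
V = k[(5.35×10⁻⁹)/(0.745) + (5.92×10⁻⁹)/(1.54)] = 99.2 V.

99.2 V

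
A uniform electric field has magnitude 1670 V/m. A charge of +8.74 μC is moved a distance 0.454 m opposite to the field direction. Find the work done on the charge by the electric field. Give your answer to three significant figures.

-6.63×10⁻³ J

The potential change for a displacement 0.454 m opposite to the field direction is ΔV = +Ed = 758 V.
W_field = −qΔV = -6.63×10⁻³ J.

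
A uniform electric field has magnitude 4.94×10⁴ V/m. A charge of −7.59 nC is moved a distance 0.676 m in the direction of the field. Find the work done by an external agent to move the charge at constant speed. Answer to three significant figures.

The potential change for a displacement 0.676 m in the direction of the field is ΔV = −Ed = -3.34×10⁴ V.
W_ext = qΔV = 2.53×10⁻⁴ J.

2.53×10⁻⁴ J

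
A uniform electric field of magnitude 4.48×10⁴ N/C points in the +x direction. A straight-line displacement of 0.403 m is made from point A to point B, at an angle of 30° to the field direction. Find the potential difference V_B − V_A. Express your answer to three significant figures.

-1.56×10⁴ V

Only the component of displacement along E changes the potential: ΔV = −E·d·cosθ.
ΔV = −(4.48×10⁴ V/m)(0.403 m)cos30° = -1.56×10⁴ V.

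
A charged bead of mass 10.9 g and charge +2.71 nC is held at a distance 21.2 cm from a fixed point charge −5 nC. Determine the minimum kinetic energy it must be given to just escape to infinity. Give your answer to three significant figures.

To just escape, total mechanical energy must reach zero at infinity: ½mv²_min + U = 0, so ½mv²_min = −U = |kQq|/r.
|U| = |kQq|/r = (8.99×10⁹ N·m²/C²)(5.00×10⁻⁹)(2.71×10⁻⁹)/(0.212) = 5.75×10⁻⁷ J.

5.75×10⁻⁷ J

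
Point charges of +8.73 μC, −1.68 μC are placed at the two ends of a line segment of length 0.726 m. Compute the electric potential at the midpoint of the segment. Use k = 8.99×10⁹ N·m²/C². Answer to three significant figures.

The total potential is the scalar sum of each charge's contribution, V = Σ kqᵢ/rᵢ.
Each charge is 0.363 m from the midpoint.
V = k[(8.73×10⁻⁶)/(0.363) + (-1.68×10⁻⁶)/(0.363)] = 1.75×10⁵ V.

1.75×10⁵ V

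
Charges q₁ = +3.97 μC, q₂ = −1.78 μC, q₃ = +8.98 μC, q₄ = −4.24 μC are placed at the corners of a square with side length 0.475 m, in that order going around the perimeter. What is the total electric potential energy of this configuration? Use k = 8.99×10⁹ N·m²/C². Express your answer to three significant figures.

-0.897 J

The assembly work is the sum of pairwise potential energies, U = Σ_{i<j} kqᵢqⱼ/rᵢⱼ.
The four side pairs have separation 0.475 m and the two diagonal pairs 0.672 m.
Summing all 6 pair terms gives U = -0.897 J.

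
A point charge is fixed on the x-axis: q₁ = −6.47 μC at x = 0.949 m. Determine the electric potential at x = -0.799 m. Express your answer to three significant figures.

The total potential is the scalar sum of each charge's contribution, V = Σ kqᵢ/rᵢ.
V = k[(-6.47×10⁻⁶)/(1.75)] = -3.33×10⁴ V.

-3.33×10⁴ V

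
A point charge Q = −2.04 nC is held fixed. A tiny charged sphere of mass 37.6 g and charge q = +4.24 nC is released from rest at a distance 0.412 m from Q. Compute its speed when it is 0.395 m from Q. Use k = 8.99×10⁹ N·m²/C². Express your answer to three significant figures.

Only the electrostatic force acts, so mechanical energy is conserved: ½mv² = U₁ − U₂ = kQq(1/r₁ − 1/r₂).
U₁ − U₂ = (8.99×10⁹ N·m²/C²)(-2.04×10⁻⁹ C)(4.24×10⁻⁹ C)(1/0.412 − 1/0.395) = 8.12×10⁻⁹ J.
v = √(2·8.12×10⁻⁹/0.0376) = 6.57×10⁻⁴ m/s.

6.57×10⁻⁴ m/s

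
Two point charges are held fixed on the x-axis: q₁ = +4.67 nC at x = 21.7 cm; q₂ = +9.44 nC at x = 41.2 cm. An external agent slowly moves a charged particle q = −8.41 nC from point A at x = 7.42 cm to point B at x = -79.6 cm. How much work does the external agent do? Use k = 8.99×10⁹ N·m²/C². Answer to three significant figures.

For quasistatic motion the external work equals the change in potential energy: W_ext = qΔV = q(V_B − V_A).
At A: distances to the source charges are 0.143 m, 0.338 m; V_A = Σ kqᵢ/rᵢ = 545 V.
At B: distances to the source charges are 1.01 m, 1.21 m; V_B = Σ kqᵢ/rᵢ = 112 V.
ΔV = V_B − V_A = -434 V.
W_ext = qΔV = (-8.41×10⁻⁹ C)(-434 V) = 3.65×10⁻⁶ J.

3.65×10⁻⁶ J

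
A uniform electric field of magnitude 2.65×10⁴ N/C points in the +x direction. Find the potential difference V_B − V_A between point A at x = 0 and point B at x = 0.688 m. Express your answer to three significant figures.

In a uniform field, potential decreases in the direction of E: V_B − V_A = −E·Δx.
V_B − V_A = −(2.65×10⁴ V/m)(0.688 m) = -1.82×10⁴ V.

-1.82×10⁴ V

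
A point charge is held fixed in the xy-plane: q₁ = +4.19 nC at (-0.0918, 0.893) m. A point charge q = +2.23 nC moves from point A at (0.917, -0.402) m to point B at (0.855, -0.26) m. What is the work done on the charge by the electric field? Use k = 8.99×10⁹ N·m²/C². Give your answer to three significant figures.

-5.13×10⁻⁹ J

The work done by the electric force is W_field = −ΔU = −q(V_B − V_A) = q(V_A − V_B).
At A: distance to the source charge is 1.64 m; V_A = kq₁/r = 22.9 V.
At B: distance to the source charge is 1.49 m; V_B = kq₁/r = 25.2 V.
ΔV = V_B − V_A = 2.30 V.
W_field = −qΔV = −(2.23×10⁻⁹ C)(2.30 V) = -5.13×10⁻⁹ J.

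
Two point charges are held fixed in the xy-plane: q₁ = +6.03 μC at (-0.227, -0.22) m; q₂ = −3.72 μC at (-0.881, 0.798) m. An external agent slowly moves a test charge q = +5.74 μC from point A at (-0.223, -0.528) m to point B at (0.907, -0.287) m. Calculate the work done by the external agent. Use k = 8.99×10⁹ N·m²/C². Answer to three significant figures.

-0.698 J

For quasistatic motion the external work equals the change in potential energy: W_ext = qΔV = q(V_B − V_A).
At A: distances to the source charges are 0.308 m, 1.48 m; V_A = Σ kqᵢ/rᵢ = 1.53×10⁵ V.
At B: distances to the source charges are 1.14 m, 2.09 m; V_B = Σ kqᵢ/rᵢ = 3.17×10⁴ V.
ΔV = V_B − V_A = -1.22×10⁵ V.
W_ext = qΔV = (5.74×10⁻⁶ C)(-1.22×10⁵ V) = -0.698 J.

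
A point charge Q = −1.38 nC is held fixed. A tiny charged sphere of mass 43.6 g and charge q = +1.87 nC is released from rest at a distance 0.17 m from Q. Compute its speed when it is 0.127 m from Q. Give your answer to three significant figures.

Only the electrostatic force acts, so mechanical energy is conserved: ½mv² = U₁ − U₂ = kQq(1/r₁ − 1/r₂).
U₁ − U₂ = (8.99×10⁹ N·m²/C²)(-1.38×10⁻⁹ C)(1.87×10⁻⁹ C)(1/0.170 − 1/0.127) = 4.62×10⁻⁸ J.
v = √(2·4.62×10⁻⁸/0.0436) = 1.46×10⁻³ m/s.

1.46×10⁻³ m/s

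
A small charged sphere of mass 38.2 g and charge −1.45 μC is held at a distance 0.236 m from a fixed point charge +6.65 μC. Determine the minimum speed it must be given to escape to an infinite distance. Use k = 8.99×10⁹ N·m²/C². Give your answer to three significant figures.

4.39 m/s

To just escape, total mechanical energy must reach zero at infinity: ½mv²_min + U = 0, so ½mv²_min = −U = |kQq|/r.
|U| = |kQq|/r = (8.99×10⁹ N·m²/C²)(6.65×10⁻⁶)(1.45×10⁻⁶)/(0.236) = 0.367 J.
v_min = √(2|U|/m) = √(2·0.367/0.0382) = 4.39 m/s.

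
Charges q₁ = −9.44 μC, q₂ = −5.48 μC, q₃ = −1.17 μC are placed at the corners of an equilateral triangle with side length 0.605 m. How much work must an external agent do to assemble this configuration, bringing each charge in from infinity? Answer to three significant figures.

1.03 J

The assembly work is the sum of pairwise potential energies, U = Σ_{i<j} kqᵢqⱼ/rᵢⱼ.
All three pair separations equal the side length, 0.605 m.
U = (0.769) + (0.164) + (0.0953) = 1.03 J.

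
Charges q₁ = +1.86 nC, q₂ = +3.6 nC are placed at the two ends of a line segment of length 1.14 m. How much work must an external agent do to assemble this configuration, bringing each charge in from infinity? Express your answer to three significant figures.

5.28×10⁻⁸ J

The work to assemble the configuration equals its total potential energy, U = Σ kqᵢqⱼ/rᵢⱼ over all pairs.
The separation is r = 1.14 m.
U = (5.28×10⁻⁸) = 5.28×10⁻⁸ J.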